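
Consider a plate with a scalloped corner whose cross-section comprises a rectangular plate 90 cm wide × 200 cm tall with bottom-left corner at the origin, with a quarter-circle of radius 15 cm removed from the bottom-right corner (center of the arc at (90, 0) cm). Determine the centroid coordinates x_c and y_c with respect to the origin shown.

x_c = 44.62 cm, y_c = 100.93 cm

plate: A = 90 × 200 = 18000.00, centroid at (45.00, 100.00).
removed quarter-circle: A = −¼π·15² = -176.71, centroid at (83.63, 6.37).
ΣA = 17823.29 cm²
ΣAx_c = (18000.00)(45.00) + (-176.71)(83.63) = 795220.69 cm³
ΣAy_c = (18000.00)(100.00) + (-176.71)(6.37) = 1798875.00 cm³
x_c = 795220.69 / 17823.29 = 44.62 cm
y_c = 1798875.00 / 17823.29 = 100.93 cm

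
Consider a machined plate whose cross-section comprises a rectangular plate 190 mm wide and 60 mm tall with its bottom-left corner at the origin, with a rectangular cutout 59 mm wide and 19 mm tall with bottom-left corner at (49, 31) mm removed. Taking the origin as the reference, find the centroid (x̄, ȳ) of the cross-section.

plate: A = 190 × 60 = 11400.00, centroid at (95.00, 30.00).
hole: A = −(59 × 19) = -1121.00, centroid at (78.50, 40.50).
ΣA = 10279.00 mm², ΣAx̄ = 995001.50 mm³, ΣAȳ = 296599.50 mm³.
x̄ = 995001.50/10279.00 = 96.80 mm; ȳ = 296599.50/10279.00 = 28.85 mm.

x̄ = 96.80 mm, ȳ = 28.85 mm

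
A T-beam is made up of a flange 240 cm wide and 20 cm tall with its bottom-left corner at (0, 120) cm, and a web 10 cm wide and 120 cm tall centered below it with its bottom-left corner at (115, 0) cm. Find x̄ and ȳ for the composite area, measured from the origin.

Part | A | x̄ᵢ | ȳᵢ | A·x̄ᵢ | A·ȳᵢ
web | 1200.00 | 120.00 | 60.00 | 144000.00 | 72000.00
flange | 4800.00 | 120.00 | 130.00 | 576000.00 | 624000.00
Σ | 6000.00 |  |  | 720000.00 | 696000.00
x̄ = 720000.00 / 6000.00 = 120.00 cm
ȳ = 696000.00 / 6000.00 = 116.00 cm

x̄ = 120.00 cm, ȳ = 116.00 cm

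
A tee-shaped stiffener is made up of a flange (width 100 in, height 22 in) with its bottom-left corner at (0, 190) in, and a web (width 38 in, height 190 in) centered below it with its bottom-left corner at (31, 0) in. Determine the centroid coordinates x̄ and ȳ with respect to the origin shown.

x̄ = 50.00 in, ȳ = 119.76 in

web: A = 38 × 190 = 7220.00, centroid at (50.00, 95.00).
flange: A = 100 × 22 = 2200.00, centroid at (50.00, 201.00).
ΣA = 9420.00 in²
ΣAx̄ = (7220.00)(50.00) + (2200.00)(50.00) = 471000.00 in³
ΣAȳ = (7220.00)(95.00) + (2200.00)(201.00) = 1128100.00 in³
x̄ = 471000.00 / 9420.00 = 50.00 in
ȳ = 1128100.00 / 9420.00 = 119.76 in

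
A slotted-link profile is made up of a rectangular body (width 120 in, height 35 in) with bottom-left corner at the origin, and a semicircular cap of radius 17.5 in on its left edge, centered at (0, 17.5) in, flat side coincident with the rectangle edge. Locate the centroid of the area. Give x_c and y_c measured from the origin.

Part | A | x̄ᵢ | ȳᵢ | A·x̄ᵢ | A·ȳᵢ
rectangular body | 4200.00 | 60.00 | 17.50 | 252000.00 | 73500.00
semicircular end | 481.06 | -7.43 | 17.50 | -3572.92 | 8418.49
Σ | 4681.06 |  |  | 248427.08 | 81918.49
x_c = 248427.08 / 4681.06 = 53.07 in
y_c = 81918.49 / 4681.06 = 17.50 in

x_c = 53.07 in, y_c = 17.50 in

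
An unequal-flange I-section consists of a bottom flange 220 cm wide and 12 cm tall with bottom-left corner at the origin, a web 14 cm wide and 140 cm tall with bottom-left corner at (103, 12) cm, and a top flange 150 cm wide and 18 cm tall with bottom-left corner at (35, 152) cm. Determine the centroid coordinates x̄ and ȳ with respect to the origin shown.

bottom flange: A = 220 × 12 = 2640.00, centroid at (110.00, 6.00).
web: A = 14 × 140 = 1960.00, centroid at (110.00, 82.00).
top flange: A = 150 × 18 = 2700.00, centroid at (110.00, 161.00).
ΣA = 7300.00 cm², ΣAx̄ = 803000.00 cm³, ΣAȳ = 611260.00 cm³.
x̄ = 803000.00/7300.00 = 110.00 cm; ȳ = 611260.00/7300.00 = 83.73 cm.

x̄ = 110.00 cm, ȳ = 83.73 cm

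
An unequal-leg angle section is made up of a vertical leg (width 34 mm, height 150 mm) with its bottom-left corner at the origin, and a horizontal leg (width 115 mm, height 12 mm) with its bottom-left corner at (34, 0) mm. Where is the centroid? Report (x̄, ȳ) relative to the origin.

Part | A | x̄ᵢ | ȳᵢ | A·x̄ᵢ | A·ȳᵢ
vertical leg | 5100.00 | 17.00 | 75.00 | 86700.00 | 382500.00
horizontal leg | 1380.00 | 91.50 | 6.00 | 126270.00 | 8280.00
Σ | 6480.00 |  |  | 212970.00 | 390780.00
x̄ = 212970.00 / 6480.00 = 32.87 mm
ȳ = 390780.00 / 6480.00 = 60.31 mm

x̄ = 32.87 mm, ȳ = 60.31 mm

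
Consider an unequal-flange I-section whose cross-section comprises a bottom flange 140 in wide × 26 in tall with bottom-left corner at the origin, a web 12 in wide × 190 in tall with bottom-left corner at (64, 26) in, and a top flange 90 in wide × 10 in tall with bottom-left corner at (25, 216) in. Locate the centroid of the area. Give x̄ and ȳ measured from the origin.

Part | A | x̄ᵢ | ȳᵢ | A·x̄ᵢ | A·ȳᵢ
bottom flange | 3640.00 | 70.00 | 13.00 | 254800.00 | 47320.00
web | 2280.00 | 70.00 | 121.00 | 159600.00 | 275880.00
top flange | 900.00 | 70.00 | 221.00 | 63000.00 | 198900.00
Σ | 6820.00 |  |  | 477400.00 | 522100.00
x̄ = 477400.00 / 6820.00 = 70.00 in
ȳ = 522100.00 / 6820.00 = 76.55 in

x̄ = 70.00 in, ȳ = 76.55 in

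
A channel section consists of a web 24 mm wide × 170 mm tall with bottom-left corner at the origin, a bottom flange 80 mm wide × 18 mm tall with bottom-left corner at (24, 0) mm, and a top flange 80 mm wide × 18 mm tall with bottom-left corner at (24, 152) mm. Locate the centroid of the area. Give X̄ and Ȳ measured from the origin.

Part | A | x̄ᵢ | ȳᵢ | A·x̄ᵢ | A·ȳᵢ
web | 4080.00 | 12.00 | 85.00 | 48960.00 | 346800.00
bottom flange | 1440.00 | 64.00 | 9.00 | 92160.00 | 12960.00
top flange | 1440.00 | 64.00 | 161.00 | 92160.00 | 231840.00
Σ | 6960.00 |  |  | 233280.00 | 591600.00
X̄ = 233280.00 / 6960.00 = 33.52 mm
Ȳ = 591600.00 / 6960.00 = 85.00 mm

X̄ = 33.52 mm, Ȳ = 85.00 mm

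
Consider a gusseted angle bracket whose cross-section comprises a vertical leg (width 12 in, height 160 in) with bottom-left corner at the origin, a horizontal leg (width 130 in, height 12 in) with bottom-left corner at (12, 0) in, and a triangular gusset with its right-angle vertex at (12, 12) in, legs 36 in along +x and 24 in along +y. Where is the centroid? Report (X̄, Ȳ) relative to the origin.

X̄ = 36.30 in, Ȳ = 43.87 in

vertical leg: A = 12 × 160 = 1920.00, centroid at (6.00, 80.00).
horizontal leg: A = 130 × 12 = 1560.00, centroid at (77.00, 6.00).
gusset: A = ½·36·24 = 432.00, centroid at (24.00, 20.00).
ΣA = 3912.00 in², ΣAX̄ = 142008.00 in³, ΣAȲ = 171600.00 in³.
X̄ = 142008.00/3912.00 = 36.30 in; Ȳ = 171600.00/3912.00 = 43.87 in.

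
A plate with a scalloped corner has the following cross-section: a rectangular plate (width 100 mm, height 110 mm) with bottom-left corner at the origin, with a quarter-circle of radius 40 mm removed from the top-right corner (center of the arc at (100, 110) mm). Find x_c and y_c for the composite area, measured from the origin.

Part | A | x̄ᵢ | ȳᵢ | A·x̄ᵢ | A·ȳᵢ
plate | 11000.00 | 50.00 | 55.00 | 550000.00 | 605000.00
removed quarter-circle | -1256.64 | 83.02 | 93.02 | -104330.37 | -116896.74
Σ | 9743.36 |  |  | 445669.63 | 488103.26
x_c = 445669.63 / 9743.36 = 45.74 mm
y_c = 488103.26 / 9743.36 = 50.10 mm

x_c = 45.74 mm, y_c = 50.10 mm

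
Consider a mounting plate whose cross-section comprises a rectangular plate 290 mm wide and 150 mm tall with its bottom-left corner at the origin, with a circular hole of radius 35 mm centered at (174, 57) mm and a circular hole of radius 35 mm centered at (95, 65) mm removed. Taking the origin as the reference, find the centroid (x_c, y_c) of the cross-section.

plate: A = 290 × 150 = 43500.00, centroid at (145.00, 75.00).
hole 1: A = −π·35² = -3848.45, centroid at (174.00, 57.00).
hole 2: A = −π·35² = -3848.45, centroid at (95.00, 65.00).
ΣA = 35803.10 mm², ΣAx_c = 5272266.68 mm³, ΣAy_c = 2792988.98 mm³.
x_c = 5272266.68/35803.10 = 147.26 mm; y_c = 2792988.98/35803.10 = 78.01 mm.

x_c = 147.26 mm, y_c = 78.01 mm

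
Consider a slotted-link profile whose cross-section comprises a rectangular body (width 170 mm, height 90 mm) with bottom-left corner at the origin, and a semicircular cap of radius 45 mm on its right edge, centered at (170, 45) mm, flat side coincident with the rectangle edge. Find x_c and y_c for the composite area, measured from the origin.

x_c = 102.92 mm, y_c = 45.00 mm

rectangular body: A = 170 × 90 = 15300.00, centroid at (85.00, 45.00).
semicircular end: A = ½π·45² = 3180.86, centroid at (189.10, 45.00).
ΣA = 18480.86 mm², ΣAx_c = 1901996.64 mm³, ΣAy_c = 831638.82 mm³.
x_c = 1901996.64/18480.86 = 102.92 mm; y_c = 831638.82/18480.86 = 45.00 mm.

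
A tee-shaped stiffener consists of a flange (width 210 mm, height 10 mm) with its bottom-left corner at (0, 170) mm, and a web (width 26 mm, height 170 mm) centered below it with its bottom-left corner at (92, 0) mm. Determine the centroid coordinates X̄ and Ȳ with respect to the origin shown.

X̄ = 105.00 mm, Ȳ = 113.99 mm

web: A = 26 × 170 = 4420.00, centroid at (105.00, 85.00).
flange: A = 210 × 10 = 2100.00, centroid at (105.00, 175.00).
ΣA = 6520.00 mm²
ΣAX̄ = (4420.00)(105.00) + (2100.00)(105.00) = 684600.00 mm³
ΣAȲ = (4420.00)(85.00) + (2100.00)(175.00) = 743200.00 mm³
X̄ = 684600.00 / 6520.00 = 105.00 mm
Ȳ = 743200.00 / 6520.00 = 113.99 mm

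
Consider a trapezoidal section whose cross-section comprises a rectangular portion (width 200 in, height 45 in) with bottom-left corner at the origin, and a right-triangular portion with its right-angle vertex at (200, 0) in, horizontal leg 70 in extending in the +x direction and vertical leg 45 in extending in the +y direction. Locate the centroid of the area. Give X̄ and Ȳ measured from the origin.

rectangular portion: A = 200 × 45 = 9000.00, centroid at (100.00, 22.50).
triangular portion: A = ½·70·45 = 1575.00, centroid at (223.33, 15.00).
ΣA = 10575.00 in²
ΣAX̄ = (9000.00)(100.00) + (1575.00)(223.33) = 1251750.00 in³
ΣAȲ = (9000.00)(22.50) + (1575.00)(15.00) = 226125.00 in³
X̄ = 1251750.00 / 10575.00 = 118.37 in
Ȳ = 226125.00 / 10575.00 = 21.38 in

X̄ = 118.37 in, Ȳ = 21.38 in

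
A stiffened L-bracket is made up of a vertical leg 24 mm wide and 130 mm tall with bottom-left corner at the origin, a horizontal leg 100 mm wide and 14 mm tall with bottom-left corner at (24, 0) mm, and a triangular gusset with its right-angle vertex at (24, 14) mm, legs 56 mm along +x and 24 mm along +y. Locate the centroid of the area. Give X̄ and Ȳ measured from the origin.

vertical leg: A = 24 × 130 = 3120.00, centroid at (12.00, 65.00).
horizontal leg: A = 100 × 14 = 1400.00, centroid at (74.00, 7.00).
gusset: A = ½·56·24 = 672.00, centroid at (42.67, 22.00).
ΣA = 5192.00 mm²
ΣAX̄ = (3120.00)(12.00) + (1400.00)(74.00) + (672.00)(42.67) = 169712.00 mm³
ΣAȲ = (3120.00)(65.00) + (1400.00)(7.00) + (672.00)(22.00) = 227384.00 mm³
X̄ = 169712.00 / 5192.00 = 32.69 mm
Ȳ = 227384.00 / 5192.00 = 43.80 mm

X̄ = 32.69 mm, Ȳ = 43.80 mm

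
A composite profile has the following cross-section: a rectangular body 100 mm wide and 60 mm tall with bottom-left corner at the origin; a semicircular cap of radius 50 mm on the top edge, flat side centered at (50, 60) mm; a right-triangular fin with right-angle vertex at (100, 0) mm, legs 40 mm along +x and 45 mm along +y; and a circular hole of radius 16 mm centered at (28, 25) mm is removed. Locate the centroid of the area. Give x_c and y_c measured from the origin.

rectangular body: A = 100 × 60 = 6000.00, centroid at (50.00, 30.00).
semicircular top: A = ½π·50² = 3926.99, centroid at (50.00, 81.22).
triangular fin: A = ½·40·45 = 900.00, centroid at (113.33, 15.00).
hole: A = −π·16² = -804.25, centroid at (28.00, 25.00).
ΣA = 10022.74 mm², ΣAx_c = 575830.60 mm³, ΣAy_c = 492346.59 mm³.
x_c = 575830.60/10022.74 = 57.45 mm; y_c = 492346.59/10022.74 = 49.12 mm.

x_c = 57.45 mm, y_c = 49.12 mm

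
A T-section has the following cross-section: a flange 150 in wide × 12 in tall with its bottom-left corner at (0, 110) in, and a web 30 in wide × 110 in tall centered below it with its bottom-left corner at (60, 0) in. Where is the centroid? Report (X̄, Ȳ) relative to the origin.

X̄ = 75.00 in, Ȳ = 76.53 in

web: A = 30 × 110 = 3300.00, centroid at (75.00, 55.00).
flange: A = 150 × 12 = 1800.00, centroid at (75.00, 116.00).
ΣA = 5100.00 in², ΣAX̄ = 382500.00 in³, ΣAȲ = 390300.00 in³.
X̄ = 382500.00/5100.00 = 75.00 in; Ȳ = 390300.00/5100.00 = 76.53 in.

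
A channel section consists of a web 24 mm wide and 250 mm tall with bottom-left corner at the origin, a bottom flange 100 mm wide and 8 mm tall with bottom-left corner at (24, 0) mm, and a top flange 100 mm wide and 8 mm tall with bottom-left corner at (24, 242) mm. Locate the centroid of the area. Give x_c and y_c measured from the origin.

web: A = 24 × 250 = 6000.00, centroid at (12.00, 125.00).
bottom flange: A = 100 × 8 = 800.00, centroid at (74.00, 4.00).
top flange: A = 100 × 8 = 800.00, centroid at (74.00, 246.00).
ΣA = 7600.00 mm², ΣAx_c = 190400.00 mm³, ΣAy_c = 950000.00 mm³.
x_c = 190400.00/7600.00 = 25.05 mm; y_c = 950000.00/7600.00 = 125.00 mm.

x_c = 25.05 mm, y_c = 125.00 mm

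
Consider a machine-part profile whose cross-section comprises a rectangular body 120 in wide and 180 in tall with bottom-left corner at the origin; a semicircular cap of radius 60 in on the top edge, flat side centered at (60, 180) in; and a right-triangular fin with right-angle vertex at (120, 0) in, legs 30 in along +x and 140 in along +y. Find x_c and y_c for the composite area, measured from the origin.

x_c = 65.01 in, y_c = 109.14 in

rectangular body: A = 120 × 180 = 21600.00, centroid at (60.00, 90.00).
semicircular top: A = ½π·60² = 5654.87, centroid at (60.00, 205.46).
triangular fin: A = ½·30·140 = 2100.00, centroid at (130.00, 46.67).
ΣA = 29354.87 in², ΣAx_c = 1908292.01 in³, ΣAy_c = 3203876.02 in³.
x_c = 1908292.01/29354.87 = 65.01 in; y_c = 3203876.02/29354.87 = 109.14 in.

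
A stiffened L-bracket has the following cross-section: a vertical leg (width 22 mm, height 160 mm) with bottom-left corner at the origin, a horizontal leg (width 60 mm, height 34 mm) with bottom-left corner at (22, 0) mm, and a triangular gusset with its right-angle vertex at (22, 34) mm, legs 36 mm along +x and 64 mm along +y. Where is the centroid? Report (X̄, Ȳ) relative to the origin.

X̄ = 27.41 mm, Ȳ = 56.62 mm

vertical leg: A = 22 × 160 = 3520.00, centroid at (11.00, 80.00).
horizontal leg: A = 60 × 34 = 2040.00, centroid at (52.00, 17.00).
gusset: A = ½·36·64 = 1152.00, centroid at (34.00, 55.33).
ΣA = 6712.00 mm²
ΣAX̄ = (3520.00)(11.00) + (2040.00)(52.00) + (1152.00)(34.00) = 183968.00 mm³
ΣAȲ = (3520.00)(80.00) + (2040.00)(17.00) + (1152.00)(55.33) = 380024.00 mm³
X̄ = 183968.00 / 6712.00 = 27.41 mm
Ȳ = 380024.00 / 6712.00 = 56.62 mm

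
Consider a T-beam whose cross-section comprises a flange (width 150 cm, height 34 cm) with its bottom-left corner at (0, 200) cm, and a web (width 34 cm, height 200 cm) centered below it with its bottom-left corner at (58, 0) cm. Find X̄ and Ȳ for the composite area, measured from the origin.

Part | A | x̄ᵢ | ȳᵢ | A·x̄ᵢ | A·ȳᵢ
web | 6800.00 | 75.00 | 100.00 | 510000.00 | 680000.00
flange | 5100.00 | 75.00 | 217.00 | 382500.00 | 1106700.00
Σ | 11900.00 |  |  | 892500.00 | 1786700.00
X̄ = 892500.00 / 11900.00 = 75.00 cm
Ȳ = 1786700.00 / 11900.00 = 150.14 cm

X̄ = 75.00 cm, Ȳ = 150.14 cm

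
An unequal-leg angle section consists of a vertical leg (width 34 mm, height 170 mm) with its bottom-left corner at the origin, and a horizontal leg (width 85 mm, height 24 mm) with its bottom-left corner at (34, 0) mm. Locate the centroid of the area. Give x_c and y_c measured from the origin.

vertical leg: A = 34 × 170 = 5780.00, centroid at (17.00, 85.00).
horizontal leg: A = 85 × 24 = 2040.00, centroid at (76.50, 12.00).
ΣA = 7820.00 mm², ΣAx_c = 254320.00 mm³, ΣAy_c = 515780.00 mm³.
x_c = 254320.00/7820.00 = 32.52 mm; y_c = 515780.00/7820.00 = 65.96 mm.

x_c = 32.52 mm, y_c = 65.96 mm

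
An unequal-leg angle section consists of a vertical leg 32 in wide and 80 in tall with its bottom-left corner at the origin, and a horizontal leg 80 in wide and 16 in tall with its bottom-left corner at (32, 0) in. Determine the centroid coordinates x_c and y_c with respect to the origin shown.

vertical leg: A = 32 × 80 = 2560.00, centroid at (16.00, 40.00).
horizontal leg: A = 80 × 16 = 1280.00, centroid at (72.00, 8.00).
ΣA = 3840.00 in²
ΣAx_c = (2560.00)(16.00) + (1280.00)(72.00) = 133120.00 in³
ΣAy_c = (2560.00)(40.00) + (1280.00)(8.00) = 112640.00 in³
x_c = 133120.00 / 3840.00 = 34.67 in
y_c = 112640.00 / 3840.00 = 29.33 in

x_c = 34.67 in, y_c = 29.33 in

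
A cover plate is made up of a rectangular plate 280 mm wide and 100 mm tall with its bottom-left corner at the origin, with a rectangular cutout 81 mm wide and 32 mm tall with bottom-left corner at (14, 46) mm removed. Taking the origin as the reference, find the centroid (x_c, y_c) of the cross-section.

plate: A = 280 × 100 = 28000.00, centroid at (140.00, 50.00).
hole: A = −(81 × 32) = -2592.00, centroid at (54.50, 62.00).
ΣA = 25408.00 mm², ΣAx_c = 3778736.00 mm³, ΣAy_c = 1239296.00 mm³.
x_c = 3778736.00/25408.00 = 148.72 mm; y_c = 1239296.00/25408.00 = 48.78 mm.

x_c = 148.72 mm, y_c = 48.78 mm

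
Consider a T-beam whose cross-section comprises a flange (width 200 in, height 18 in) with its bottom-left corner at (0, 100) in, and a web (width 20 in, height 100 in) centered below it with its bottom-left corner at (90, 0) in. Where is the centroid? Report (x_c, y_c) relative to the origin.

web: A = 20 × 100 = 2000.00, centroid at (100.00, 50.00).
flange: A = 200 × 18 = 3600.00, centroid at (100.00, 109.00).
ΣA = 5600.00 in², ΣAx_c = 560000.00 in³, ΣAy_c = 492400.00 in³.
x_c = 560000.00/5600.00 = 100.00 in; y_c = 492400.00/5600.00 = 87.93 in.

x_c = 100.00 in, y_c = 87.93 in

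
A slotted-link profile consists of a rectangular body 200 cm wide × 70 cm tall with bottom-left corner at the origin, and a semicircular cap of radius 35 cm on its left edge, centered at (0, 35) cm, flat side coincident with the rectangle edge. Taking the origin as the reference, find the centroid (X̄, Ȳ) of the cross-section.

X̄ = 86.12 cm, Ȳ = 35.00 cm

Part | A | x̄ᵢ | ȳᵢ | A·x̄ᵢ | A·ȳᵢ
rectangular body | 14000.00 | 100.00 | 35.00 | 1400000.00 | 490000.00
semicircular end | 1924.23 | -14.85 | 35.00 | -28583.33 | 67347.89
Σ | 15924.23 |  |  | 1371416.67 | 557347.89
X̄ = 1371416.67 / 15924.23 = 86.12 cm
Ȳ = 557347.89 / 15924.23 = 35.00 cm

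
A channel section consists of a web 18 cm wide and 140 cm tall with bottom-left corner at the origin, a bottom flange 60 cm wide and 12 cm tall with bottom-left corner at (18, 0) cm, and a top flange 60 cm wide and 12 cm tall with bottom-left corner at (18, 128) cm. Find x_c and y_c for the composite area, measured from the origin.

web: A = 18 × 140 = 2520.00, centroid at (9.00, 70.00).
bottom flange: A = 60 × 12 = 720.00, centroid at (48.00, 6.00).
top flange: A = 60 × 12 = 720.00, centroid at (48.00, 134.00).
ΣA = 3960.00 cm²
ΣAx_c = (2520.00)(9.00) + (720.00)(48.00) + (720.00)(48.00) = 91800.00 cm³
ΣAy_c = (2520.00)(70.00) + (720.00)(6.00) + (720.00)(134.00) = 277200.00 cm³
x_c = 91800.00 / 3960.00 = 23.18 cm
y_c = 277200.00 / 3960.00 = 70.00 cm

x_c = 23.18 cm, y_c = 70.00 cm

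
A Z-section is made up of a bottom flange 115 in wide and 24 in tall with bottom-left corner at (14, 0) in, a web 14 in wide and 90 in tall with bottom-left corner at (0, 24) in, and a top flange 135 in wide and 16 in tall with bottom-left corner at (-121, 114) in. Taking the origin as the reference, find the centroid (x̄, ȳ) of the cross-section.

bottom flange: A = 115 × 24 = 2760.00, centroid at (71.50, 12.00).
web: A = 14 × 90 = 1260.00, centroid at (7.00, 69.00).
top flange: A = 135 × 16 = 2160.00, centroid at (-53.50, 122.00).
ΣA = 6180.00 in²
ΣAx̄ = (2760.00)(71.50) + (1260.00)(7.00) + (2160.00)(-53.50) = 90600.00 in³
ΣAȳ = (2760.00)(12.00) + (1260.00)(69.00) + (2160.00)(122.00) = 383580.00 in³
x̄ = 90600.00 / 6180.00 = 14.66 in
ȳ = 383580.00 / 6180.00 = 62.07 in

x̄ = 14.66 in, ȳ = 62.07 in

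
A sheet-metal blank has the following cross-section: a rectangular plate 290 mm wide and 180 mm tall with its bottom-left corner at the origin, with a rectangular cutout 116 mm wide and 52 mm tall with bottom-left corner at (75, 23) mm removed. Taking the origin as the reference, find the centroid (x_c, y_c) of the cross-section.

x_c = 146.57 mm, y_c = 95.36 mm

plate: A = 290 × 180 = 52200.00, centroid at (145.00, 90.00).
hole: A = −(116 × 52) = -6032.00, centroid at (133.00, 49.00).
ΣA = 46168.00 mm², ΣAx_c = 6766744.00 mm³, ΣAy_c = 4402432.00 mm³.
x_c = 6766744.00/46168.00 = 146.57 mm; y_c = 4402432.00/46168.00 = 95.36 mm.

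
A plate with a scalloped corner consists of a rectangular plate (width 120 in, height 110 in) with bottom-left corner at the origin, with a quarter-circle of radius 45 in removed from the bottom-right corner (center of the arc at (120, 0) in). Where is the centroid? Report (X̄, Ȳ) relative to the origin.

Part | A | x̄ᵢ | ȳᵢ | A·x̄ᵢ | A·ȳᵢ
plate | 13200.00 | 60.00 | 55.00 | 792000.00 | 726000.00
removed quarter-circle | -1590.43 | 100.90 | 19.10 | -160476.75 | -30375.00
Σ | 11609.57 |  |  | 631523.25 | 695625.00
X̄ = 631523.25 / 11609.57 = 54.40 in
Ȳ = 695625.00 / 11609.57 = 59.92 in

X̄ = 54.40 in, Ȳ = 59.92 in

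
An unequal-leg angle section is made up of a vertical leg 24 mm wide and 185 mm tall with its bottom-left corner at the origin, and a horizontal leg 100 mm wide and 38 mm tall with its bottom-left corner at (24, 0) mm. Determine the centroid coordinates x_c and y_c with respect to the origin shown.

x_c = 40.59 mm, y_c = 58.60 mm

Part | A | x̄ᵢ | ȳᵢ | A·x̄ᵢ | A·ȳᵢ
vertical leg | 4440.00 | 12.00 | 92.50 | 53280.00 | 410700.00
horizontal leg | 3800.00 | 74.00 | 19.00 | 281200.00 | 72200.00
Σ | 8240.00 |  |  | 334480.00 | 482900.00
x_c = 334480.00 / 8240.00 = 40.59 mm
y_c = 482900.00 / 8240.00 = 58.60 mm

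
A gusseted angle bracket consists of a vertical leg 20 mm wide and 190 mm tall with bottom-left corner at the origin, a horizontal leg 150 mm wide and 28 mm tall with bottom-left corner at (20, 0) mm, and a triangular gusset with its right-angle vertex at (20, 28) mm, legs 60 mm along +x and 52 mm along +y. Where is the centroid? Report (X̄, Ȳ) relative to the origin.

vertical leg: A = 20 × 190 = 3800.00, centroid at (10.00, 95.00).
horizontal leg: A = 150 × 28 = 4200.00, centroid at (95.00, 14.00).
gusset: A = ½·60·52 = 1560.00, centroid at (40.00, 45.33).
ΣA = 9560.00 mm²
ΣAX̄ = (3800.00)(10.00) + (4200.00)(95.00) + (1560.00)(40.00) = 499400.00 mm³
ΣAȲ = (3800.00)(95.00) + (4200.00)(14.00) + (1560.00)(45.33) = 490520.00 mm³
X̄ = 499400.00 / 9560.00 = 52.24 mm
Ȳ = 490520.00 / 9560.00 = 51.31 mm

X̄ = 52.24 mm, Ȳ = 51.31 mm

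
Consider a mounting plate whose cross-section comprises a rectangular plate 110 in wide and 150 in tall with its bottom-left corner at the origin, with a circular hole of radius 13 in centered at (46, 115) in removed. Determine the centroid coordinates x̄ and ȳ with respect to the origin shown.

plate: A = 110 × 150 = 16500.00, centroid at (55.00, 75.00).
hole: A = −π·13² = -530.93, centroid at (46.00, 115.00).
ΣA = 15969.07 in²
ΣAx̄ = (16500.00)(55.00) + (-530.93)(46.00) = 883077.26 in³
ΣAȳ = (16500.00)(75.00) + (-530.93)(115.00) = 1176443.15 in³
x̄ = 883077.26 / 15969.07 = 55.30 in
ȳ = 1176443.15 / 15969.07 = 73.67 in

x̄ = 55.30 in, ȳ = 73.67 in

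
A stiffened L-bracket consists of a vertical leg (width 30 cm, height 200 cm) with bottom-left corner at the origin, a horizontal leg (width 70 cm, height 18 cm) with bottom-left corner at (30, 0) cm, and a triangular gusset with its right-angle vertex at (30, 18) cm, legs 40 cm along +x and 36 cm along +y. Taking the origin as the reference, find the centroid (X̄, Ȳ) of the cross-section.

Part | A | x̄ᵢ | ȳᵢ | A·x̄ᵢ | A·ȳᵢ
vertical leg | 6000.00 | 15.00 | 100.00 | 90000.00 | 600000.00
horizontal leg | 1260.00 | 65.00 | 9.00 | 81900.00 | 11340.00
gusset | 720.00 | 43.33 | 30.00 | 31200.00 | 21600.00
Σ | 7980.00 |  |  | 203100.00 | 632940.00
X̄ = 203100.00 / 7980.00 = 25.45 cm
Ȳ = 632940.00 / 7980.00 = 79.32 cm

X̄ = 25.45 cm, Ȳ = 79.32 cm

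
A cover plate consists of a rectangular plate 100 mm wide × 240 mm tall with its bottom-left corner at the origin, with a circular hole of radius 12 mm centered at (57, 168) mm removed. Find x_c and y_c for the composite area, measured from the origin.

x_c = 49.87 mm, y_c = 119.08 mm

Part | A | x̄ᵢ | ȳᵢ | A·x̄ᵢ | A·ȳᵢ
plate | 24000.00 | 50.00 | 120.00 | 1200000.00 | 2880000.00
hole | -452.39 | 57.00 | 168.00 | -25786.19 | -76001.41
Σ | 23547.61 |  |  | 1174213.81 | 2803998.59
x_c = 1174213.81 / 23547.61 = 49.87 mm
y_c = 2803998.59 / 23547.61 = 119.08 mm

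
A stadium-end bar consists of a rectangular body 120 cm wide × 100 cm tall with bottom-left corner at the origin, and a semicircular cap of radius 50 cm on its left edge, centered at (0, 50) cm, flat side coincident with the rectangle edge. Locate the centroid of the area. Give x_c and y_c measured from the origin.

x_c = 39.97 cm, y_c = 50.00 cm

rectangular body: A = 120 × 100 = 12000.00, centroid at (60.00, 50.00).
semicircular end: A = ½π·50² = 3926.99, centroid at (-21.22, 50.00).
ΣA = 15926.99 cm², ΣAx_c = 636666.67 cm³, ΣAy_c = 796349.54 cm³.
x_c = 636666.67/15926.99 = 39.97 cm; y_c = 796349.54/15926.99 = 50.00 cm.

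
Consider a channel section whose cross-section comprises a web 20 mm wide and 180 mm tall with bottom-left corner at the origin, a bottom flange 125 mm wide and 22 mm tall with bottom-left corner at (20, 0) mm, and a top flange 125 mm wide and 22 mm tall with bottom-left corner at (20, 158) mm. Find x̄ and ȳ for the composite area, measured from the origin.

x̄ = 53.82 mm, ȳ = 90.00 mm

web: A = 20 × 180 = 3600.00, centroid at (10.00, 90.00).
bottom flange: A = 125 × 22 = 2750.00, centroid at (82.50, 11.00).
top flange: A = 125 × 22 = 2750.00, centroid at (82.50, 169.00).
ΣA = 9100.00 mm²
ΣAx̄ = (3600.00)(10.00) + (2750.00)(82.50) + (2750.00)(82.50) = 489750.00 mm³
ΣAȳ = (3600.00)(90.00) + (2750.00)(11.00) + (2750.00)(169.00) = 819000.00 mm³
x̄ = 489750.00 / 9100.00 = 53.82 mm
ȳ = 819000.00 / 9100.00 = 90.00 mm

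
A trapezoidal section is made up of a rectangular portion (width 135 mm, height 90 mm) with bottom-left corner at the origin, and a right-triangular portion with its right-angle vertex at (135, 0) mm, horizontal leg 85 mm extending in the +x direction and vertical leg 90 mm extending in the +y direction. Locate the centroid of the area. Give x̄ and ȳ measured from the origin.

Part | A | x̄ᵢ | ȳᵢ | A·x̄ᵢ | A·ȳᵢ
rectangular portion | 12150.00 | 67.50 | 45.00 | 820125.00 | 546750.00
triangular portion | 3825.00 | 163.33 | 30.00 | 624750.00 | 114750.00
Σ | 15975.00 |  |  | 1444875.00 | 661500.00
x̄ = 1444875.00 / 15975.00 = 90.45 mm
ȳ = 661500.00 / 15975.00 = 41.41 mm

x̄ = 90.45 mm, ȳ = 41.41 mm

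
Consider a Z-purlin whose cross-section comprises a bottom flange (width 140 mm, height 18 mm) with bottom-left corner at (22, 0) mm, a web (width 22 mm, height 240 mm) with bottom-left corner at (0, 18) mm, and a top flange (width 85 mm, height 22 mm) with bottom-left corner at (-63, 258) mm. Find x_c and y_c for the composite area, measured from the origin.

x_c = 26.02 mm, y_c = 129.72 mm

Part | A | x̄ᵢ | ȳᵢ | A·x̄ᵢ | A·ȳᵢ
bottom flange | 2520.00 | 92.00 | 9.00 | 231840.00 | 22680.00
web | 5280.00 | 11.00 | 138.00 | 58080.00 | 728640.00
top flange | 1870.00 | -20.50 | 269.00 | -38335.00 | 503030.00
Σ | 9670.00 |  |  | 251585.00 | 1254350.00
x_c = 251585.00 / 9670.00 = 26.02 mm
y_c = 1254350.00 / 9670.00 = 129.72 mm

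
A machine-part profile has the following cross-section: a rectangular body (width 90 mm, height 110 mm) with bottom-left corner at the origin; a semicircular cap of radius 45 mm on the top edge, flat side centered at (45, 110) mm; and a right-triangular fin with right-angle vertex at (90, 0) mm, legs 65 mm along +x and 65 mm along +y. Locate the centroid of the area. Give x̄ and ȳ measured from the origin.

x̄ = 54.27 mm, ȳ = 65.88 mm

Part | A | x̄ᵢ | ȳᵢ | A·x̄ᵢ | A·ȳᵢ
rectangular body | 9900.00 | 45.00 | 55.00 | 445500.00 | 544500.00
semicircular top | 3180.86 | 45.00 | 129.10 | 143138.82 | 410644.88
triangular fin | 2112.50 | 111.67 | 21.67 | 235895.83 | 45770.83
Σ | 15193.36 |  |  | 824534.65 | 1000915.72
x̄ = 824534.65 / 15193.36 = 54.27 mm
ȳ = 1000915.72 / 15193.36 = 65.88 mm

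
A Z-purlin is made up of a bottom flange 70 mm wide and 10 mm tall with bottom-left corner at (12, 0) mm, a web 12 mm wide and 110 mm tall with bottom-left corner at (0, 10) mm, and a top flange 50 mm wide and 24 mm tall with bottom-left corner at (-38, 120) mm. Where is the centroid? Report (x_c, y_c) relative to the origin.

x_c = 7.83 mm, y_c = 76.93 mm

bottom flange: A = 70 × 10 = 700.00, centroid at (47.00, 5.00).
web: A = 12 × 110 = 1320.00, centroid at (6.00, 65.00).
top flange: A = 50 × 24 = 1200.00, centroid at (-13.00, 132.00).
ΣA = 3220.00 mm², ΣAx_c = 25220.00 mm³, ΣAy_c = 247700.00 mm³.
x_c = 25220.00/3220.00 = 7.83 mm; y_c = 247700.00/3220.00 = 76.93 mm.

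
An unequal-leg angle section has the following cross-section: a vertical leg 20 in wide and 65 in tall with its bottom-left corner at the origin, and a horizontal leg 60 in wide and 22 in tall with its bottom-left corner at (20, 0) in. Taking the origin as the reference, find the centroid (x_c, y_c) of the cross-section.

Part | A | x̄ᵢ | ȳᵢ | A·x̄ᵢ | A·ȳᵢ
vertical leg | 1300.00 | 10.00 | 32.50 | 13000.00 | 42250.00
horizontal leg | 1320.00 | 50.00 | 11.00 | 66000.00 | 14520.00
Σ | 2620.00 |  |  | 79000.00 | 56770.00
x_c = 79000.00 / 2620.00 = 30.15 in
y_c = 56770.00 / 2620.00 = 21.67 in

x_c = 30.15 in, y_c = 21.67 in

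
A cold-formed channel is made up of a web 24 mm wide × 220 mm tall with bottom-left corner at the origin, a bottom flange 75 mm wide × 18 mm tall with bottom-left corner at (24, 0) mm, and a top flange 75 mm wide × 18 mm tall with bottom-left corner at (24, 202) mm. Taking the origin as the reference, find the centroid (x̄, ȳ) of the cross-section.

web: A = 24 × 220 = 5280.00, centroid at (12.00, 110.00).
bottom flange: A = 75 × 18 = 1350.00, centroid at (61.50, 9.00).
top flange: A = 75 × 18 = 1350.00, centroid at (61.50, 211.00).
ΣA = 7980.00 mm², ΣAx̄ = 229410.00 mm³, ΣAȳ = 877800.00 mm³.
x̄ = 229410.00/7980.00 = 28.75 mm; ȳ = 877800.00/7980.00 = 110.00 mm.

x̄ = 28.75 mm, ȳ = 110.00 mm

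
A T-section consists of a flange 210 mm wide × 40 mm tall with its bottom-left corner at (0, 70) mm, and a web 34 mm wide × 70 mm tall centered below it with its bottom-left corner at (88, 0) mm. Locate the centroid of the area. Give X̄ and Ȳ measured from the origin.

web: A = 34 × 70 = 2380.00, centroid at (105.00, 35.00).
flange: A = 210 × 40 = 8400.00, centroid at (105.00, 90.00).
ΣA = 10780.00 mm²
ΣAX̄ = (2380.00)(105.00) + (8400.00)(105.00) = 1131900.00 mm³
ΣAȲ = (2380.00)(35.00) + (8400.00)(90.00) = 839300.00 mm³
X̄ = 1131900.00 / 10780.00 = 105.00 mm
Ȳ = 839300.00 / 10780.00 = 77.86 mm

X̄ = 105.00 mm, Ȳ = 77.86 mm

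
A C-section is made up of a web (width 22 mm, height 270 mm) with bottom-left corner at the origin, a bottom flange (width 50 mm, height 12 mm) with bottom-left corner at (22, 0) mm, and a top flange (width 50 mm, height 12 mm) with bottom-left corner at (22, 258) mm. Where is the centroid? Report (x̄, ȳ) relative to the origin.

x̄ = 17.05 mm, ȳ = 135.00 mm

Part | A | x̄ᵢ | ȳᵢ | A·x̄ᵢ | A·ȳᵢ
web | 5940.00 | 11.00 | 135.00 | 65340.00 | 801900.00
bottom flange | 600.00 | 47.00 | 6.00 | 28200.00 | 3600.00
top flange | 600.00 | 47.00 | 264.00 | 28200.00 | 158400.00
Σ | 7140.00 |  |  | 121740.00 | 963900.00
x̄ = 121740.00 / 7140.00 = 17.05 mm
ȳ = 963900.00 / 7140.00 = 135.00 mm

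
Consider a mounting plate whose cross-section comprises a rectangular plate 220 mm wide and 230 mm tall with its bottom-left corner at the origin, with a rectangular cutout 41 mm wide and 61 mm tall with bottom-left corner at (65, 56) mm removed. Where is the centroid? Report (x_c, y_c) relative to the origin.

x_c = 111.27 mm, y_c = 116.48 mm

plate: A = 220 × 230 = 50600.00, centroid at (110.00, 115.00).
hole: A = −(41 × 61) = -2501.00, centroid at (85.50, 86.50).
ΣA = 48099.00 mm², ΣAx_c = 5352164.50 mm³, ΣAy_c = 5602663.50 mm³.
x_c = 5352164.50/48099.00 = 111.27 mm; y_c = 5602663.50/48099.00 = 116.48 mm.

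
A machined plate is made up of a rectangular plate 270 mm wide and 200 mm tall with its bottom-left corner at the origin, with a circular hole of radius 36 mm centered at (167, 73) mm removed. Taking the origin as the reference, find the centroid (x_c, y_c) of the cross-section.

x_c = 132.39 mm, y_c = 102.20 mm

plate: A = 270 × 200 = 54000.00, centroid at (135.00, 100.00).
hole: A = −π·36² = -4071.50, centroid at (167.00, 73.00).
ΣA = 49928.50 mm², ΣAx_c = 6610058.82 mm³, ΣAy_c = 5102780.20 mm³.
x_c = 6610058.82/49928.50 = 132.39 mm; y_c = 5102780.20/49928.50 = 102.20 mm.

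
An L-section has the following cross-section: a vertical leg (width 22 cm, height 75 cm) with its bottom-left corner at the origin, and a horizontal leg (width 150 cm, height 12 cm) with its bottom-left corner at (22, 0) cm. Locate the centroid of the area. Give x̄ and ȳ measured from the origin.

x̄ = 55.87 cm, ȳ = 21.07 cm

Part | A | x̄ᵢ | ȳᵢ | A·x̄ᵢ | A·ȳᵢ
vertical leg | 1650.00 | 11.00 | 37.50 | 18150.00 | 61875.00
horizontal leg | 1800.00 | 97.00 | 6.00 | 174600.00 | 10800.00
Σ | 3450.00 |  |  | 192750.00 | 72675.00
x̄ = 192750.00 / 3450.00 = 55.87 cm
ȳ = 72675.00 / 3450.00 = 21.07 cm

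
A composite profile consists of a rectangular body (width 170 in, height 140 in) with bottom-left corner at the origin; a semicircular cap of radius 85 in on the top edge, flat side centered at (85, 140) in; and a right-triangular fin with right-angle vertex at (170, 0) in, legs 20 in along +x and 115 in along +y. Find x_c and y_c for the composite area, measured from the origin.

x_c = 87.90 in, y_c = 102.16 in

Part | A | x̄ᵢ | ȳᵢ | A·x̄ᵢ | A·ȳᵢ
rectangular body | 23800.00 | 85.00 | 70.00 | 2023000.00 | 1666000.00
semicircular top | 11349.00 | 85.00 | 176.08 | 964665.29 | 1998277.15
triangular fin | 1150.00 | 176.67 | 38.33 | 203166.67 | 44083.33
Σ | 36299.00 |  |  | 3190831.96 | 3708360.48
x_c = 3190831.96 / 36299.00 = 87.90 in
y_c = 3708360.48 / 36299.00 = 102.16 in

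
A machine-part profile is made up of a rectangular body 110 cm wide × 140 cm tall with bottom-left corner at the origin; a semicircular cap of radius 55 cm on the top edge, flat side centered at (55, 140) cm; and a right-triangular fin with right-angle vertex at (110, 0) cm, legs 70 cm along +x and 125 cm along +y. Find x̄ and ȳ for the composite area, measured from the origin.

Part | A | x̄ᵢ | ȳᵢ | A·x̄ᵢ | A·ȳᵢ
rectangular body | 15400.00 | 55.00 | 70.00 | 847000.00 | 1078000.00
semicircular top | 4751.66 | 55.00 | 163.34 | 261341.24 | 776148.91
triangular fin | 4375.00 | 133.33 | 41.67 | 583333.33 | 182291.67
Σ | 24526.66 |  |  | 1691674.57 | 2036440.58
x̄ = 1691674.57 / 24526.66 = 68.97 cm
ȳ = 2036440.58 / 24526.66 = 83.03 cm

x̄ = 68.97 cm, ȳ = 83.03 cm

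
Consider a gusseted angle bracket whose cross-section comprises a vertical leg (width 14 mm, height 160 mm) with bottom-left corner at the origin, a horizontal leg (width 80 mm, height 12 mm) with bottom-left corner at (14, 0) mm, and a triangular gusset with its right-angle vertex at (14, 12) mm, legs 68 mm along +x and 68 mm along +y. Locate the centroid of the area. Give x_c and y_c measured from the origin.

x_c = 27.63 mm, y_c = 48.10 mm

vertical leg: A = 14 × 160 = 2240.00, centroid at (7.00, 80.00).
horizontal leg: A = 80 × 12 = 960.00, centroid at (54.00, 6.00).
gusset: A = ½·68·68 = 2312.00, centroid at (36.67, 34.67).
ΣA = 5512.00 mm²
ΣAx_c = (2240.00)(7.00) + (960.00)(54.00) + (2312.00)(36.67) = 152293.33 mm³
ΣAy_c = (2240.00)(80.00) + (960.00)(6.00) + (2312.00)(34.67) = 265109.33 mm³
x_c = 152293.33 / 5512.00 = 27.63 mm
y_c = 265109.33 / 5512.00 = 48.10 mm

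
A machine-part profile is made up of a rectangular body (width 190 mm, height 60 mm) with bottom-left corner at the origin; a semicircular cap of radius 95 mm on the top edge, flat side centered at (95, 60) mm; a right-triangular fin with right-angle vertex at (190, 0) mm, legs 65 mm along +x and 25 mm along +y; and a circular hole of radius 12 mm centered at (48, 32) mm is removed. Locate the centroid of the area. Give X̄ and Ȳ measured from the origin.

rectangular body: A = 190 × 60 = 11400.00, centroid at (95.00, 30.00).
semicircular top: A = ½π·95² = 14176.44, centroid at (95.00, 100.32).
triangular fin: A = ½·65·25 = 812.50, centroid at (211.67, 8.33).
hole: A = −π·12² = -452.39, centroid at (48.00, 32.00).
ΣA = 25936.55 mm²
ΣAX̄ = (11400.00)(95.00) + (14176.44)(95.00) + (812.50)(211.67) + (-452.39)(48.00) = 2580025.98 mm³
ΣAȲ = (11400.00)(30.00) + (14176.44)(100.32) + (812.50)(8.33) + (-452.39)(32.00) = 1756463.92 mm³
X̄ = 2580025.98 / 25936.55 = 99.47 mm
Ȳ = 1756463.92 / 25936.55 = 67.72 mm

X̄ = 99.47 mm, Ȳ = 67.72 mm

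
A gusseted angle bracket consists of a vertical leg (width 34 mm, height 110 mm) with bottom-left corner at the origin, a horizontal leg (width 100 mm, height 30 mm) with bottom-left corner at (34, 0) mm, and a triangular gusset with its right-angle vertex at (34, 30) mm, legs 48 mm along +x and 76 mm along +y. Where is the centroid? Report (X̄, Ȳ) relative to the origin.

X̄ = 47.50 mm, Ȳ = 41.06 mm

vertical leg: A = 34 × 110 = 3740.00, centroid at (17.00, 55.00).
horizontal leg: A = 100 × 30 = 3000.00, centroid at (84.00, 15.00).
gusset: A = ½·48·76 = 1824.00, centroid at (50.00, 55.33).
ΣA = 8564.00 mm²
ΣAX̄ = (3740.00)(17.00) + (3000.00)(84.00) + (1824.00)(50.00) = 406780.00 mm³
ΣAȲ = (3740.00)(55.00) + (3000.00)(15.00) + (1824.00)(55.33) = 351628.00 mm³
X̄ = 406780.00 / 8564.00 = 47.50 mm
Ȳ = 351628.00 / 8564.00 = 41.06 mm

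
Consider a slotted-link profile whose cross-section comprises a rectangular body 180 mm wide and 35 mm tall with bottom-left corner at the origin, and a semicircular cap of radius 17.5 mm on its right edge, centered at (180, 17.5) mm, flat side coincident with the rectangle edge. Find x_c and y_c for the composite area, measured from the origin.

Part | A | x̄ᵢ | ȳᵢ | A·x̄ᵢ | A·ȳᵢ
rectangular body | 6300.00 | 90.00 | 17.50 | 567000.00 | 110250.00
semicircular end | 481.06 | 187.43 | 17.50 | 90163.06 | 8418.49
Σ | 6781.06 |  |  | 657163.06 | 118668.49
x_c = 657163.06 / 6781.06 = 96.91 mm
y_c = 118668.49 / 6781.06 = 17.50 mm

x_c = 96.91 mm, y_c = 17.50 mm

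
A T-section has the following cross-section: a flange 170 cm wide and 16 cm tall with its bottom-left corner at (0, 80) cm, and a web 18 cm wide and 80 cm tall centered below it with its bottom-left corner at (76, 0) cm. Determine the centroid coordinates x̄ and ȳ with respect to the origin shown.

Part | A | x̄ᵢ | ȳᵢ | A·x̄ᵢ | A·ȳᵢ
web | 1440.00 | 85.00 | 40.00 | 122400.00 | 57600.00
flange | 2720.00 | 85.00 | 88.00 | 231200.00 | 239360.00
Σ | 4160.00 |  |  | 353600.00 | 296960.00
x̄ = 353600.00 / 4160.00 = 85.00 cm
ȳ = 296960.00 / 4160.00 = 71.38 cm

x̄ = 85.00 cm, ȳ = 71.38 cm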